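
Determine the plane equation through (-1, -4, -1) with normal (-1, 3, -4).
d = n·P = (-1)(-1) + (3)(-4) + (-4)(-1) = -7
Plane: -x + 3y - 4z = -7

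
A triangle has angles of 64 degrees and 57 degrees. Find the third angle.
Sum of angles in a triangle = 180 degrees
Third angle = 180 - 64 - 57
Third angle = 59 degrees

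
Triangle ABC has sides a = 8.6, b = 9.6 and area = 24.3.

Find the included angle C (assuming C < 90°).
Area = ½ab·sin(C)  →  sin(C) = 2·Area/(ab)
sin(C) = 2·24.3/(8.6·9.6) = 0.588663
C = arcsin(0.588663) = 36.06°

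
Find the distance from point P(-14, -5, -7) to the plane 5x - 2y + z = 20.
d = |5(-14) + (-2)(-5) + 1(-7) - (20)| / √(5² + (-2)² + 1²) = 87/√30 = 15.88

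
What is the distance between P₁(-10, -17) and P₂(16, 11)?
Using the distance formula: d = sqrt((x₂-x₁)² + (y₂-y₁)²)
dx = 16 - (-10) = 26
dy = 11 - (-17) = 28
d = sqrt(26² + 28²) = sqrt(676 + 784) = sqrt(1460) = 38.21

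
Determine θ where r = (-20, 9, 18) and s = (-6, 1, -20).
r·s = -231, |r|² = 805, |s|² = 437
cos θ = -231/√351785 ≈ -0.3895
θ ≈ 112.9°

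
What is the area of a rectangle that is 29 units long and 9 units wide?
Area = length * width
Area = 29 * 9
Area = 261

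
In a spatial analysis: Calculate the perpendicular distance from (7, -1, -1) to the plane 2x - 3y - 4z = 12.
d = |2(7) + (-3)(-1) + (-4)(-1) - (12)| / √(2² + (-3)² + (-4)²) = 9/√29 = 1.671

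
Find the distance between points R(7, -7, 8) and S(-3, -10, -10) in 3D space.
d = √[(-10)² + (-3)² + (-18)²] = √433 = 20.81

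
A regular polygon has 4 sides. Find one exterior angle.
Exterior angle of a regular n-gon = 360/n
Exterior angle = 360/4
Exterior angle = 90 degrees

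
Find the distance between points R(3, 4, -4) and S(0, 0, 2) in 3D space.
d = √[(-3)² + (-4)² + (6)²] = √61 = 7.81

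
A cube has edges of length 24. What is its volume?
Volume = s³
Volume = 24³
Volume = 13824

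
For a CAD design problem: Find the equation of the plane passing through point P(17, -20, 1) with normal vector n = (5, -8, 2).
d = n·P = (5)(17) + (-8)(-20) + (2)(1) = 247
Plane: 5x - 8y + 2z = 247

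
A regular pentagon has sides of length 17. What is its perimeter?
Perimeter = number of sides * side length
Perimeter = 5 * 17
Perimeter = 85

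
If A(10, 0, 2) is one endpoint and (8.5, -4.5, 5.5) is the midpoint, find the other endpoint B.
B = (2×8.5 - 10, 2×(-4.5) - 0, 2×5.5 - 2) = (7, -9, 9)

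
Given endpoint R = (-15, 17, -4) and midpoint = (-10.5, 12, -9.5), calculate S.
S = (2×(-10.5) - (-15), 2×12 - 17, 2×(-9.5) - (-4)) = (-6, 7, -15)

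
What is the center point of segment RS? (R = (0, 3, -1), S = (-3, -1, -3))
Midpoint = ((0-3)/2, (3-1)/2, (-1-3)/2) = (-1.5, 1, -2)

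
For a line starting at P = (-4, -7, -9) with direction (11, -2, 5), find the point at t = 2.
P(2) = (-4 + 11(2), -7 + (-2)(2), -9 + 5(2)) = (18, -11, 1)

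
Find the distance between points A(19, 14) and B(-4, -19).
Using the distance formula: d = sqrt((x₂-x₁)² + (y₂-y₁)²)
dx = (-4) - 19 = -23
dy = (-19) - 14 = -33
d = sqrt((-23)² + (-33)²) = sqrt(529 + 1089) = sqrt(1618) = 40.22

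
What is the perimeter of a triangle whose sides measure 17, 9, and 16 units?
Perimeter = sum of all sides
Perimeter = 17 + 9 + 16
Perimeter = 42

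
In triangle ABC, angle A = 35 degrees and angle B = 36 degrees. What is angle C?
Sum of angles in a triangle = 180 degrees
Third angle = 180 - 35 - 36
Third angle = 109 degrees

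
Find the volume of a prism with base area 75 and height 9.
Volume = base area * height
Volume = 75 * 9
Volume = 675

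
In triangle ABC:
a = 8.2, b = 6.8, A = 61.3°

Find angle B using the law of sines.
sin(B)/b = sin(A)/a
sin(B) = b·sin(A)/a = 6.8·sin(61.3°)/8.2 = 0.727390
B = arcsin(0.727390) = 46.67°  (b ≤ a, so B ≤ A and the acute solution is unique)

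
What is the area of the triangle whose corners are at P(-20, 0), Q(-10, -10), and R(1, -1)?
Using the coordinate formula: Area = (1/2)|x₁(y₂-y₃) + x₂(y₃-y₁) + x₃(y₁-y₂)|
Area = (1/2)|(-20)((-10)-(-1)) + (-10)((-1)-0) + 1(0-(-10))|
Area = (1/2)|(-20)*(-9) + (-10)*(-1) + 1*10|
Area = (1/2)|180 + 10 + 10|
Area = (1/2)*200 = 100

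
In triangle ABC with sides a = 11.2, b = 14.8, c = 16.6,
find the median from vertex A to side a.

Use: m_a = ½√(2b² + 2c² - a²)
m_a = ½√(2·14.8² + 2·16.6² - 11.2²)
m_a = ½√(438.08 + 551.12 - 125.44) = ½√863.76 = 14.69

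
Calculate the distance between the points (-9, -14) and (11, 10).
Using the distance formula: d = sqrt((x₂-x₁)² + (y₂-y₁)²)
dx = 11 - (-9) = 20
dy = 10 - (-14) = 24
d = sqrt(20² + 24²) = sqrt(400 + 576) = sqrt(976) = 31.24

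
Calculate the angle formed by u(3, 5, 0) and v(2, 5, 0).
u·v = 31, |u|² = 34, |v|² = 29
cos θ = 31/√986 ≈ 0.9872
θ ≈ 9.162°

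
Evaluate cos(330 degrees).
cos(330 degrees) = 0.866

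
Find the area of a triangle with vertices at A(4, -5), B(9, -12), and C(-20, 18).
Using the coordinate formula: Area = (1/2)|x₁(y₂-y₃) + x₂(y₃-y₁) + x₃(y₁-y₂)|
Area = (1/2)|4((-12)-18) + 9(18-(-5)) + (-20)((-5)-(-12))|
Area = (1/2)|4*(-30) + 9*23 + (-20)*7|
Area = (1/2)|(-120) + 207 + (-140)|
Area = (1/2)*53 = 26.50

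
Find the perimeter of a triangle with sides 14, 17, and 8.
Perimeter = sum of all sides
Perimeter = 14 + 17 + 8
Perimeter = 39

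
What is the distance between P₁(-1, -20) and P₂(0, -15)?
Using the distance formula: d = sqrt((x₂-x₁)² + (y₂-y₁)²)
dx = 0 - (-1) = 1
dy = (-15) - (-20) = 5
d = sqrt(1² + 5²) = sqrt(1 + 25) = sqrt(26) = 5.10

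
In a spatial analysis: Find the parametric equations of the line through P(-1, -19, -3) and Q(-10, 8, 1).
Direction vector d = Q - P = (-9, 27, 4)
x = -1 - 9t, y = -19 + 27t, z = -3 + 4t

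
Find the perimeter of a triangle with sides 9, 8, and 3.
Perimeter = sum of all sides
Perimeter = 9 + 8 + 3
Perimeter = 20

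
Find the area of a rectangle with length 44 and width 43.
Area = length * width
Area = 44 * 43
Area = 1892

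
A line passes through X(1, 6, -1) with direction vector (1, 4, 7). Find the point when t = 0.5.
P(0.5) = (1 + 1(0.5), 6 + 4(0.5), -1 + 7(0.5)) = (1.5, 8, 2.5)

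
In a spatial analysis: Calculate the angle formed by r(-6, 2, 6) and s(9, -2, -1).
r·s = -64, |r|² = 76, |s|² = 86
cos θ = -64/√6536 ≈ -0.7916
θ ≈ 142.3°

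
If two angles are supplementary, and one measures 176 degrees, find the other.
Supplementary angles sum to 180 degrees.
Other angle = 180 - 176
Other angle = 4 degrees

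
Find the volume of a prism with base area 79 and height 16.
Volume = base area * height
Volume = 79 * 16
Volume = 1264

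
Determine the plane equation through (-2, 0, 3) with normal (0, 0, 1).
d = n·P = (0)(-2) + (0)(0) + (1)(3) = 3
Plane: z = 3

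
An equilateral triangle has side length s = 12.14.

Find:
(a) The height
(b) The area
(a) Height h = s·√3/2 = 12.14·√3/2 = 10.51
(b) Area = (√3/4)·s² = (√3/4)·12.14² = (√3/4)·147.38 = 63.82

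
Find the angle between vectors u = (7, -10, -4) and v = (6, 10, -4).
u·v = -42, |u|² = 165, |v|² = 152
cos θ = -42/√25080 ≈ -0.2652
θ ≈ 105.4°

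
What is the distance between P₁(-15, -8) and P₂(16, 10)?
Using the distance formula: d = sqrt((x₂-x₁)² + (y₂-y₁)²)
dx = 16 - (-15) = 31
dy = 10 - (-8) = 18
d = sqrt(31² + 18²) = sqrt(961 + 324) = sqrt(1285) = 35.85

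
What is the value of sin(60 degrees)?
sin(60 degrees) = sqrt(3)/2
Decimal approximation: 0.866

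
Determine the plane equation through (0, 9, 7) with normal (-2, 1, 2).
d = n·P = (-2)(0) + (1)(9) + (2)(7) = 23
Plane: -2x + y + 2z = 23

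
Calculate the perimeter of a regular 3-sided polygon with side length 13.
Perimeter = number of sides * side length
Perimeter = 3 * 13
Perimeter = 39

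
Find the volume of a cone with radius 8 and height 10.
Volume = (1/3) * pi * r² * h
Volume = (1/3) * pi * 8² * 10
Volume = (1/3) * pi * 64 * 10
Volume = (1/3) * pi * 640
Volume = 670.21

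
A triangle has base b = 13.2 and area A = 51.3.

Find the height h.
A = ½bh  →  h = 2A/b
h = 2·51.3/13.2 = 7.773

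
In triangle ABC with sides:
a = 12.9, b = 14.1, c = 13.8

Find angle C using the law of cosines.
cos(C) = (a² + b² - c²)/(2ab)
cos(C) = (12.9² + 14.1² - 13.8²)/(2·12.9·14.1) = 174.78/363.78 = 0.480455
C = arccos(0.480455) = 61.28°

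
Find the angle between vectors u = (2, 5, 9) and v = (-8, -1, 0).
u·v = -21, |u|² = 110, |v|² = 65
cos θ = -21/√7150 ≈ -0.2484
θ ≈ 104.4°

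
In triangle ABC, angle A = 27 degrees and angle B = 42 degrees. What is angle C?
Sum of angles in a triangle = 180 degrees
Third angle = 180 - 27 - 42
Third angle = 111 degrees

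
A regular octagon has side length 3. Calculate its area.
For a regular 8-gon with side length s = 3:
Apothem a = s / (2*tan(pi/8)) = 3 / (2*tan(pi/8)) ≈ 3.6213
Perimeter P = 8 * 3 = 24
Area = (1/2) * P * a = (1/2) * 24 * 3.6213 = 43.46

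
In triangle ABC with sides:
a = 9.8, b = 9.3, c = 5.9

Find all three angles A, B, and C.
By the law of cosines:
cos(A) = (b² + c² - a²)/(2bc) = 0.230180  →  A = 76.69°
cos(B) = (a² + c² - b²)/(2ac) = 0.383604  →  B = 67.44°
cos(C) = (a² + b² - c²)/(2ab) = 0.810402  →  C = 35.86°
Check: A + B + C = 180.0° ✓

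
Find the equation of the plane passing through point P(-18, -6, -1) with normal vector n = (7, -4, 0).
d = n·P = (7)(-18) + (-4)(-6) + (0)(-1) = -102
Plane: 7x - 4y = -102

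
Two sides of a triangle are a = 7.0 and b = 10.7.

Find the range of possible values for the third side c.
By the triangle inequality: |a - b| < c < a + b
|7.0 - 10.7| < c < 7.0 + 10.7
3.7 < c < 17.7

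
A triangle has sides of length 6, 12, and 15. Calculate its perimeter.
Perimeter = sum of all sides
Perimeter = 6 + 12 + 15
Perimeter = 33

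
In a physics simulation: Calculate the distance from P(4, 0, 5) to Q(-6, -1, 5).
d = √[(-10)² + (-1)² + (0)²] = √101 = 10.05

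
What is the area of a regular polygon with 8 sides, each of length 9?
For a regular 8-gon with side length s = 9:
Apothem a = s / (2*tan(pi/8)) = 9 / (2*tan(pi/8)) ≈ 10.864
Perimeter P = 8 * 9 = 72
Area = (1/2) * P * a = (1/2) * 72 * 10.864 = 391.10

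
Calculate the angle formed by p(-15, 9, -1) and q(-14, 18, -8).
p·q = 380, |p|² = 307, |q|² = 584
cos θ = 380/√179288 ≈ 0.8974
θ ≈ 26.18°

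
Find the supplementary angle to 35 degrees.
Supplementary angles sum to 180 degrees.
Other angle = 180 - 35
Other angle = 145 degrees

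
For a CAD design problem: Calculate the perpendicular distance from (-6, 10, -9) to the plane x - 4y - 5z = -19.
d = |1(-6) + (-4)(10) + (-5)(-9) - (-19)| / √(1² + (-4)² + (-5)²) = 18/√42 = 2.777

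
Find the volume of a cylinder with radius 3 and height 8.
Volume = pi * r² * h
Volume = pi * 3² * 8
Volume = pi * 9 * 8
Volume = pi * 72
Volume = 226.19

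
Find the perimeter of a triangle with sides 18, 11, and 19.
Perimeter = sum of all sides
Perimeter = 18 + 11 + 19
Perimeter = 48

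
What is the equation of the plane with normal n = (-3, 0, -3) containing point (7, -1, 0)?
d = n·P = (-3)(7) + (0)(-1) + (-3)(0) = -21
Plane: -3x - 3z = -21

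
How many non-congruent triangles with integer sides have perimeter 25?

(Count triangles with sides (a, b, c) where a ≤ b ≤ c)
With a ≤ b ≤ c and a + b + c = 25, the triangle inequality a + b > c gives c < 25/2, so c ≤ 12.
Iterate a from 1 to ⌊p/3⌋ = 8; for each a, b ranges from a to ⌊(p−a)/2⌋ with c = p − a − b, keeping only c ≥ b.
Triples: (1, 12, 12), (2, 11, 12), (3, 10, 12), …
Count = 16 triangles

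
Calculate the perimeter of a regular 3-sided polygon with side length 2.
Perimeter = number of sides * side length
Perimeter = 3 * 2
Perimeter = 6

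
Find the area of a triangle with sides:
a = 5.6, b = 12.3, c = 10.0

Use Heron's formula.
s = (a+b+c)/2 = (5.6+12.3+10.0)/2 = 13.95
A = √(s(s-a)(s-b)(s-c)) = √(13.95·8.35·1.65·3.95)
A = √759.175 = 27.55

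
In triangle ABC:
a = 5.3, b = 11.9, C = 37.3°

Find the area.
Using A = ½ab·sin(C):
A = ½·5.3·11.9·sin(37.3°) = ½·63.07·0.605988 = 19.11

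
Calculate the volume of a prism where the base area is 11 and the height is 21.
Volume = base area * height
Volume = 11 * 21
Volume = 231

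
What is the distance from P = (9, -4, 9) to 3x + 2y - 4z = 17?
d = |3(9) + 2(-4) + (-4)(9) - (17)| / √(3² + 2² + (-4)²) = 34/√29 = 6.314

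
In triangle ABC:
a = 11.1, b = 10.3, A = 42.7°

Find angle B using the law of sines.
sin(B)/b = sin(A)/a
sin(B) = b·sin(A)/a = 10.3·sin(42.7°)/11.1 = 0.629283
B = arcsin(0.629283) = 39°  (b ≤ a, so B ≤ A and the acute solution is unique)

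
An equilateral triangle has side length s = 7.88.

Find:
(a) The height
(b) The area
(a) Height h = s·√3/2 = 7.88·√3/2 = 6.824
(b) Area = (√3/4)·s² = (√3/4)·7.88² = (√3/4)·62.0944 = 26.89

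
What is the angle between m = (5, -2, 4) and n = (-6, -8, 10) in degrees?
m·n = 26, |m|² = 45, |n|² = 200
cos θ = 26/√9000 ≈ 0.2741
θ ≈ 74.09°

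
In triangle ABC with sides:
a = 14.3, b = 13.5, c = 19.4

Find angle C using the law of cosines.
cos(C) = (a² + b² - c²)/(2ab)
cos(C) = (14.3² + 13.5² - 19.4²)/(2·14.3·13.5) = 10.38/386.1 = 0.026884
C = arccos(0.026884) = 88.46°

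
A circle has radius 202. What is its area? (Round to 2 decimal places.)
Area = pi * r²
Area = pi * 202²
Area = pi * 40804
Area = 128189.55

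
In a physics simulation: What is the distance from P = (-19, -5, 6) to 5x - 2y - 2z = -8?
d = |5(-19) + (-2)(-5) + (-2)(6) - (-8)| / √(5² + (-2)² + (-2)²) = 89/√33 = 15.49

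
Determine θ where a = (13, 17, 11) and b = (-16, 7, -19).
a·b = -298, |a|² = 579, |b|² = 666
cos θ = -298/√385614 ≈ -0.4799
θ ≈ 118.7°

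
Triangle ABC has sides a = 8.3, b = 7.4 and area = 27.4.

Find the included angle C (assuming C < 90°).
Area = ½ab·sin(C)  →  sin(C) = 2·Area/(ab)
sin(C) = 2·27.4/(8.3·7.4) = 0.892218
C = arcsin(0.892218) = 63.15°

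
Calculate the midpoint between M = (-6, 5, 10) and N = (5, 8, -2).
Midpoint = ((-6+5)/2, (5+8)/2, (10-2)/2) = (-0.5, 6.5, 4)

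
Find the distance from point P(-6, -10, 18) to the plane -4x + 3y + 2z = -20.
d = |(-4)(-6) + 3(-10) + 2(18) - (-20)| / √((-4)² + 3² + 2²) = 50/√29 = 9.285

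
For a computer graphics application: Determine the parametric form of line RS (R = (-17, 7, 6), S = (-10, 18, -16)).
Direction vector d = S - R = (7, 11, -22)
x = -17 + 7t, y = 7 + 11t, z = 6 - 22t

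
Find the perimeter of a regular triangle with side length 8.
Perimeter = number of sides * side length
Perimeter = 3 * 8
Perimeter = 24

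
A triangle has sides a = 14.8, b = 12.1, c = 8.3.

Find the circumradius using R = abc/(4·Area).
s = (a+b+c)/2 = 17.6
Area = √(s(s-a)(s-b)(s-c)) = √(17.6·2.8·5.5·9.3) = 50.2063
R = abc/(4·Area) = (14.8·12.1·8.3)/(4·50.2063) = 1486.364/200.8252 = 7.401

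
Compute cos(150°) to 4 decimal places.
cos(150 degrees) = -0.866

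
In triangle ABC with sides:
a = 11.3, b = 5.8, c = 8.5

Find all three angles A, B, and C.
By the law of cosines:
cos(A) = (b² + c² - a²)/(2bc) = -0.221095  →  A = 102.8°
cos(B) = (a² + c² - b²)/(2ac) = 0.865695  →  B = 30.04°
cos(C) = (a² + b² - c²)/(2ab) = 0.679585  →  C = 47.19°
Check: A + B + C = 180.0° ✓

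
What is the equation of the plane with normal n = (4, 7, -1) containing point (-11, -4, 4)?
d = n·P = (4)(-11) + (7)(-4) + (-1)(4) = -76
Plane: 4x + 7y - z = -76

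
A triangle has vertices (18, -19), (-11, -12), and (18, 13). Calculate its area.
Using the coordinate formula: Area = (1/2)|x₁(y₂-y₃) + x₂(y₃-y₁) + x₃(y₁-y₂)|
Area = (1/2)|18((-12)-13) + (-11)(13-(-19)) + 18((-19)-(-12))|
Area = (1/2)|18*(-25) + (-11)*32 + 18*(-7)|
Area = (1/2)|(-450) + (-352) + (-126)|
Area = (1/2)*928 = 464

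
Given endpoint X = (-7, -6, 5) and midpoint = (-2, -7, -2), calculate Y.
Y = (2×(-2) - (-7), 2×(-7) - (-6), 2×(-2) - 5) = (3, -8, -9)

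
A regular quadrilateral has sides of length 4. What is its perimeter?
Perimeter = number of sides * side length
Perimeter = 4 * 4
Perimeter = 16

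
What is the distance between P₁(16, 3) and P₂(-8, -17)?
Using the distance formula: d = sqrt((x₂-x₁)² + (y₂-y₁)²)
dx = (-8) - 16 = -24
dy = (-17) - 3 = -20
d = sqrt((-24)² + (-20)²) = sqrt(576 + 400) = sqrt(976) = 31.24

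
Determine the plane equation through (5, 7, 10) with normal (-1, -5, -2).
d = n·P = (-1)(5) + (-5)(7) + (-2)(10) = -60
Plane: -x - 5y - 2z = -60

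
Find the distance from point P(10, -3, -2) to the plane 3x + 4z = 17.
d = |3(10) + 0(-3) + 4(-2) - (17)| / √(3² + 0² + 4²) = 5/√25 = 1.0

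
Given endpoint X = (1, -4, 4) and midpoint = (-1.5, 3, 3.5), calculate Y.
Y = (2×(-1.5) - 1, 2×3 - (-4), 2×3.5 - 4) = (-4, 10, 3)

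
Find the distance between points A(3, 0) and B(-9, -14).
Using the distance formula: d = sqrt((x₂-x₁)² + (y₂-y₁)²)
dx = (-9) - 3 = -12
dy = (-14) - 0 = -14
d = sqrt((-12)² + (-14)²) = sqrt(144 + 196) = sqrt(340) = 18.44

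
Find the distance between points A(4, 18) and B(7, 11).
Using the distance formula: d = sqrt((x₂-x₁)² + (y₂-y₁)²)
dx = 7 - 4 = 3
dy = 11 - 18 = -7
d = sqrt(3² + (-7)²) = sqrt(9 + 49) = sqrt(58) = 7.62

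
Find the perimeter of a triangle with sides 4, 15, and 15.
Perimeter = sum of all sides
Perimeter = 4 + 15 + 15
Perimeter = 34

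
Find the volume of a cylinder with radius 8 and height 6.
Volume = pi * r² * h
Volume = pi * 8² * 6
Volume = pi * 64 * 6
Volume = pi * 384
Volume = 1206.37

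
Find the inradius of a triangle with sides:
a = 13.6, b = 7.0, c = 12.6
s = (a+b+c)/2 = (13.6+7.0+12.6)/2 = 16.6
Area = √(s(s-a)(s-b)(s-c)) = √(16.6·3·9.6·4) = 43.7301
r = Area/s = 43.7301/16.6 = 2.634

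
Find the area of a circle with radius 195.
Area = pi * r²
Area = pi * 195²
Area = pi * 38025
Area = 119459.06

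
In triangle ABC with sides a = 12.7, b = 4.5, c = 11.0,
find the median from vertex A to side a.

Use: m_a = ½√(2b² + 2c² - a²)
m_a = ½√(2·4.5² + 2·11.0² - 12.7²)
m_a = ½√(40.5 + 242 - 161.29) = ½√121.21 = 5.505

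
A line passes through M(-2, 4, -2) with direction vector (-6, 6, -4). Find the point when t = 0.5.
P(0.5) = (-2 + (-6)(0.5), 4 + 6(0.5), -2 + (-4)(0.5)) = (-5, 7, -4)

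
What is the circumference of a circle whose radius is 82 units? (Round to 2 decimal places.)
Circumference = 2 * pi * r
Circumference = 2 * pi * 82
Circumference = 515.22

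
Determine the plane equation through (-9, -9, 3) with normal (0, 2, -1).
d = n·P = (0)(-9) + (2)(-9) + (-1)(3) = -21
Plane: 2y - z = -21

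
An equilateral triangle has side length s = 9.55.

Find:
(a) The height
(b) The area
(a) Height h = s·√3/2 = 9.55·√3/2 = 8.271
(b) Area = (√3/4)·s² = (√3/4)·9.55² = (√3/4)·91.2025 = 39.49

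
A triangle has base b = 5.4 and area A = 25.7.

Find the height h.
A = ½bh  →  h = 2A/b
h = 2·25.7/5.4 = 9.519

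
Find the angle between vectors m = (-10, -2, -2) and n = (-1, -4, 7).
m·n = 4, |m|² = 108, |n|² = 66
cos θ = 4/√7128 ≈ 0.04738
θ ≈ 87.28°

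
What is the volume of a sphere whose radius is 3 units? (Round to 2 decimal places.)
Volume = (4/3) * pi * r³
Volume = (4/3) * pi * 3³
Volume = (4/3) * pi * 27
Volume = 113.10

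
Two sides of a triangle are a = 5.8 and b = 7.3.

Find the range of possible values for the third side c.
By the triangle inequality: |a - b| < c < a + b
|5.8 - 7.3| < c < 5.8 + 7.3
1.5 < c < 13.1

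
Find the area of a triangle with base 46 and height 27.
Area = (1/2) * base * height
Area = (1/2) * 46 * 27
Area = 621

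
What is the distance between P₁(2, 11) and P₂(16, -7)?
Using the distance formula: d = sqrt((x₂-x₁)² + (y₂-y₁)²)
dx = 16 - 2 = 14
dy = (-7) - 11 = -18
d = sqrt(14² + (-18)²) = sqrt(196 + 324) = sqrt(520) = 22.80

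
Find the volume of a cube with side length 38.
Volume = s³
Volume = 38³
Volume = 54872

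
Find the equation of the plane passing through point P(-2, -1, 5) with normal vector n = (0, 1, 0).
d = n·P = (0)(-2) + (1)(-1) + (0)(5) = -1
Plane: y = -1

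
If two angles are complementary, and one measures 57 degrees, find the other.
Complementary angles sum to 90 degrees.
Other angle = 90 - 57
Other angle = 33 degrees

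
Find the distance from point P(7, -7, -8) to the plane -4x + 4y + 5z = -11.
d = |(-4)(7) + 4(-7) + 5(-8) - (-11)| / √((-4)² + 4² + 5²) = 85/√57 = 11.26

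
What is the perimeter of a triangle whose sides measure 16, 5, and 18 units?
Perimeter = sum of all sides
Perimeter = 16 + 5 + 18
Perimeter = 39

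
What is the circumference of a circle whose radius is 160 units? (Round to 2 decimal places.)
Circumference = 2 * pi * r
Circumference = 2 * pi * 160
Circumference = 1005.31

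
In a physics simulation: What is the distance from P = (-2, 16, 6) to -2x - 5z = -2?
d = |(-2)(-2) + 0(16) + (-5)(6) - (-2)| / √((-2)² + 0² + (-5)²) = 24/√29 = 4.457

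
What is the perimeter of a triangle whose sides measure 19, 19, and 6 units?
Perimeter = sum of all sides
Perimeter = 19 + 19 + 6
Perimeter = 44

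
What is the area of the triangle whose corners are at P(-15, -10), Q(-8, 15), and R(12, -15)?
Using the coordinate formula: Area = (1/2)|x₁(y₂-y₃) + x₂(y₃-y₁) + x₃(y₁-y₂)|
Area = (1/2)|(-15)(15-(-15)) + (-8)((-15)-(-10)) + 12((-10)-15)|
Area = (1/2)|(-15)*30 + (-8)*(-5) + 12*(-25)|
Area = (1/2)|(-450) + 40 + (-300)|
Area = (1/2)*710 = 355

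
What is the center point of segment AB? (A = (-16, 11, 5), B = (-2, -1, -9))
Midpoint = ((-16-2)/2, (11-1)/2, (5-9)/2) = (-9, 5, -2)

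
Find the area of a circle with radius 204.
Area = pi * r²
Area = pi * 204²
Area = pi * 41616
Area = 130740.52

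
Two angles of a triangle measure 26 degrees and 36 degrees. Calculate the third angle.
Sum of angles in a triangle = 180 degrees
Third angle = 180 - 26 - 36
Third angle = 118 degrees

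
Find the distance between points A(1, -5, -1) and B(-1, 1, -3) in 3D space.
d = √[(-2)² + (6)² + (-2)²] = √44 = 6.633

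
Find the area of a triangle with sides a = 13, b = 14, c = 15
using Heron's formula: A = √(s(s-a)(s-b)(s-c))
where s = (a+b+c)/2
s = (13+14+15)/2 = 21
A = √(21·8·7·6) = √7056 = 84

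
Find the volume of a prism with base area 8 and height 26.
Volume = base area * height
Volume = 8 * 26
Volume = 208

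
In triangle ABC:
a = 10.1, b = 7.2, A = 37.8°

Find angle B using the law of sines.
sin(B)/b = sin(A)/a
sin(B) = b·sin(A)/a = 7.2·sin(37.8°)/10.1 = 0.436924
B = arcsin(0.436924) = 25.91°  (b ≤ a, so B ≤ A and the acute solution is unique)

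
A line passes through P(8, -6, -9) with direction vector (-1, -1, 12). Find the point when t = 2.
P(2) = (8 + (-1)(2), -6 + (-1)(2), -9 + 12(2)) = (6, -8, 15)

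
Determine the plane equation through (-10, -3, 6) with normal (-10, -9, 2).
d = n·P = (-10)(-10) + (-9)(-3) + (2)(6) = 139
Plane: -10x - 9y + 2z = 139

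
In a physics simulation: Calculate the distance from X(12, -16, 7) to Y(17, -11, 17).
d = √[(5)² + (5)² + (10)²] = √150 = 12.25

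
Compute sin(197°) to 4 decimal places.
sin(197 degrees) = -0.2924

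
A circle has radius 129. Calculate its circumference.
Circumference = 2 * pi * r
Circumference = 2 * pi * 129
Circumference = 810.53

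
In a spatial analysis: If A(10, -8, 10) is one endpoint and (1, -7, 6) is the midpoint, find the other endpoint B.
B = (2×1 - 10, 2×(-7) - (-8), 2×6 - 10) = (-8, -6, 2)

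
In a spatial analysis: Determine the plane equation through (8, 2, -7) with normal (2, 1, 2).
d = n·P = (2)(8) + (1)(2) + (2)(-7) = 4
Plane: 2x + y + 2z = 4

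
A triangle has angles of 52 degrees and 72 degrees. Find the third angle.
Sum of angles in a triangle = 180 degrees
Third angle = 180 - 52 - 72
Third angle = 56 degrees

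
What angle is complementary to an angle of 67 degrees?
Complementary angles sum to 90 degrees.
Other angle = 90 - 67
Other angle = 23 degrees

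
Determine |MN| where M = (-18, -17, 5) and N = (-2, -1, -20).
d = √[(16)² + (16)² + (-25)²] = √1137 = 33.72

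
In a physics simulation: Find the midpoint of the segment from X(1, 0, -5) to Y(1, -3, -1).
Midpoint = ((1+1)/2, (0-3)/2, (-5-1)/2) = (1, -1.5, -3)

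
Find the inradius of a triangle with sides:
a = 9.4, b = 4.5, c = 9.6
s = (a+b+c)/2 = (9.4+4.5+9.6)/2 = 11.75
Area = √(s(s-a)(s-b)(s-c)) = √(11.75·2.35·7.25·2.15) = 20.7463
r = Area/s = 20.7463/11.75 = 1.766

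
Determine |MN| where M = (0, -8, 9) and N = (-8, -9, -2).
d = √[(-8)² + (-1)² + (-11)²] = √186 = 13.64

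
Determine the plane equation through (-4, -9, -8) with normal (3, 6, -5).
d = n·P = (3)(-4) + (6)(-9) + (-5)(-8) = -26
Plane: 3x + 6y - 5z = -26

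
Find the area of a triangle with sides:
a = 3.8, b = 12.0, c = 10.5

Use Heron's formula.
s = (a+b+c)/2 = (3.8+12.0+10.5)/2 = 13.15
A = √(s(s-a)(s-b)(s-c)) = √(13.15·9.35·1.15·2.65)
A = √374.698 = 19.36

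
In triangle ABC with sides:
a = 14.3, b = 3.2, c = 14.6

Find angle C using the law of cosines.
cos(C) = (a² + b² - c²)/(2ab)
cos(C) = (14.3² + 3.2² - 14.6²)/(2·14.3·3.2) = 1.57/91.52 = 0.017155
C = arccos(0.017155) = 89.02°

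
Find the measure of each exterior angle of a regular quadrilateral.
Exterior angle of a regular n-gon = 360/n
Exterior angle = 360/4
Exterior angle = 90 degrees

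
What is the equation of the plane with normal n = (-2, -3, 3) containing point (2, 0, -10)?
d = n·P = (-2)(2) + (-3)(0) + (3)(-10) = -34
Plane: -2x - 3y + 3z = -34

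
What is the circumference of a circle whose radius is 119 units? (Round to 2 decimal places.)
Circumference = 2 * pi * r
Circumference = 2 * pi * 119
Circumference = 747.70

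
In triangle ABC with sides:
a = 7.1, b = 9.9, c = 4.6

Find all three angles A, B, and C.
By the law of cosines:
cos(A) = (b² + c² - a²)/(2bc) = 0.754941  →  A = 40.98°
cos(B) = (a² + c² - b²)/(2ac) = -0.404776  →  B = 113.9°
cos(C) = (a² + b² - c²)/(2ab) = 0.905250  →  C = 25.14°
Check: A + B + C = 180.0° ✓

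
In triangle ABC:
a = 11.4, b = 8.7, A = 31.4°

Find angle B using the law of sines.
sin(B)/b = sin(A)/a
sin(B) = b·sin(A)/a = 8.7·sin(31.4°)/11.4 = 0.397613
B = arcsin(0.397613) = 23.43°  (b ≤ a, so B ≤ A and the acute solution is unique)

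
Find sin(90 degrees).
sin(90 degrees) = 1
Decimal approximation: 1.0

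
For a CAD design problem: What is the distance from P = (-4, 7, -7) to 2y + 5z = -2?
d = |0(-4) + 2(7) + 5(-7) - (-2)| / √(0² + 2² + 5²) = 19/√29 = 3.528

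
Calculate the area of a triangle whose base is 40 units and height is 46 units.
Area = (1/2) * base * height
Area = (1/2) * 40 * 46
Area = 920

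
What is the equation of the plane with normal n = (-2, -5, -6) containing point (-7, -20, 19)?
d = n·P = (-2)(-7) + (-5)(-20) + (-6)(19) = 0
Plane: -2x - 5y - 6z = 0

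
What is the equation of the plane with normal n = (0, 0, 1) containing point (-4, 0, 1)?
d = n·P = (0)(-4) + (0)(0) + (1)(1) = 1
Plane: z = 1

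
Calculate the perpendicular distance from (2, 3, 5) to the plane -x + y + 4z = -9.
d = |(-1)(2) + 1(3) + 4(5) - (-9)| / √((-1)² + 1² + 4²) = 30/√18 = 7.071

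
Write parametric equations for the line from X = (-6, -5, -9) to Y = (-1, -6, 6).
Direction vector d = Y - X = (5, -1, 15)
x = -6 + 5t, y = -5 - t, z = -9 + 15t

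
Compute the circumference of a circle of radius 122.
Circumference = 2 * pi * r
Circumference = 2 * pi * 122
Circumference = 766.55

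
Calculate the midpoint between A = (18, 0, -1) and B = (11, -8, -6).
Midpoint = ((18+11)/2, (0-8)/2, (-1-6)/2) = (14.5, -4, -3.5)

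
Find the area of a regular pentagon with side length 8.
For a regular 5-gon with side length s = 8:
Apothem a = s / (2*tan(pi/5)) = 8 / (2*tan(pi/5)) ≈ 5.5055
Perimeter P = 5 * 8 = 40
Area = (1/2) * P * a = (1/2) * 40 * 5.5055 = 110.11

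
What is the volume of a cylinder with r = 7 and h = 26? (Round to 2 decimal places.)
Volume = pi * r² * h
Volume = pi * 7² * 26
Volume = pi * 49 * 26
Volume = pi * 1274
Volume = 4002.39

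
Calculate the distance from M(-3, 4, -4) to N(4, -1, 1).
d = √[(7)² + (-5)² + (5)²] = √99 = 9.95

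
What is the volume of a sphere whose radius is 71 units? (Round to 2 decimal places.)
Volume = (4/3) * pi * r³
Volume = (4/3) * pi * 71³
Volume = (4/3) * pi * 357911
Volume = 1499214.09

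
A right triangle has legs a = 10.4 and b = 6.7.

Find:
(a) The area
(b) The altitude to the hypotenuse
(a) Area = ½ab = ½·10.4·6.7 = 34.84
(b) Hypotenuse c = √(10.4² + 6.7²) = √153.05 = 12.3713
    Area = ½·c·h_c  →  h_c = 2·Area/c = 2·34.84/12.3713 = 5.632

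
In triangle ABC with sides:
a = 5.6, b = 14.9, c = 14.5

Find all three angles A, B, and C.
By the law of cosines:
cos(A) = (b² + c² - a²)/(2bc) = 0.927794  →  A = 21.91°
cos(B) = (a² + c² - b²)/(2ac) = 0.120690  →  B = 83.07°
cos(C) = (a² + b² - c²)/(2ab) = 0.258389  →  C = 75.03°
Check: A + B + C = 180.0° ✓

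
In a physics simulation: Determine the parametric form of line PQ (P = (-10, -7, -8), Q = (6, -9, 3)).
Direction vector d = Q - P = (16, -2, 11)
x = -10 + 16t, y = -7 - 2t, z = -8 + 11t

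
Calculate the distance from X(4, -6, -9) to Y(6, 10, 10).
d = √[(2)² + (16)² + (19)²] = √621 = 24.92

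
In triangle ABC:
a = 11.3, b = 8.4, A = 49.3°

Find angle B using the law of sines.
sin(B)/b = sin(A)/a
sin(B) = b·sin(A)/a = 8.4·sin(49.3°)/11.3 = 0.563569
B = arcsin(0.563569) = 34.3°  (b ≤ a, so B ≤ A and the acute solution is unique)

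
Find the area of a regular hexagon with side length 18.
For a regular 6-gon with side length s = 18:
Apothem a = s / (2*tan(pi/6)) = 18 / (2*tan(pi/6)) ≈ 15.5885
Perimeter P = 6 * 18 = 108
Area = (1/2) * P * a = (1/2) * 108 * 15.5885 = 841.78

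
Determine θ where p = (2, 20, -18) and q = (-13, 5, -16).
p·q = 362, |p|² = 728, |q|² = 450
cos θ = 362/√327600 ≈ 0.6325
θ ≈ 50.77°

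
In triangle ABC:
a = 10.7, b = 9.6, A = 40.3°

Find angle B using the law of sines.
sin(B)/b = sin(A)/a
sin(B) = b·sin(A)/a = 9.6·sin(40.3°)/10.7 = 0.580297
B = arcsin(0.580297) = 35.47°  (b ≤ a, so B ≤ A and the acute solution is unique)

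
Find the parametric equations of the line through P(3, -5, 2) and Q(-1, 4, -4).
Direction vector d = Q - P = (-4, 9, -6)
x = 3 - 4t, y = -5 + 9t, z = 2 - 6t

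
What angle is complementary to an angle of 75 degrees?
Complementary angles sum to 90 degrees.
Other angle = 90 - 75
Other angle = 15 degrees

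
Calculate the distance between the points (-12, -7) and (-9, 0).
Using the distance formula: d = sqrt((x₂-x₁)² + (y₂-y₁)²)
dx = (-9) - (-12) = 3
dy = 0 - (-7) = 7
d = sqrt(3² + 7²) = sqrt(9 + 49) = sqrt(58) = 7.62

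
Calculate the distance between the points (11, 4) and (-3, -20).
Using the distance formula: d = sqrt((x₂-x₁)² + (y₂-y₁)²)
dx = (-3) - 11 = -14
dy = (-20) - 4 = -24
d = sqrt((-14)² + (-24)²) = sqrt(196 + 576) = sqrt(772) = 27.78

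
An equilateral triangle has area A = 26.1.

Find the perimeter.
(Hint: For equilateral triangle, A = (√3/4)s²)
A = (√3/4)s²  →  s² = 4A/√3 = 4·26.1/√3 = 60.2754
s = 7.76372
Perimeter = 3s = 23.29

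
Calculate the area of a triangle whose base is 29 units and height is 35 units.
Area = (1/2) * base * height
Area = (1/2) * 29 * 35
Area = 507.50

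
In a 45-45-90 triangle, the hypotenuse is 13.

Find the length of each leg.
In a 45-45-90 triangle, hypotenuse = leg·√2  →  leg = hypotenuse/√2
leg = 13/√2 = 9.192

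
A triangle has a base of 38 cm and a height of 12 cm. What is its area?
Area = (1/2) * base * height
Area = (1/2) * 38 * 12
Area = 228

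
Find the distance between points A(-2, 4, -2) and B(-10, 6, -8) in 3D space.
d = √[(-8)² + (2)² + (-6)²] = √104 = 10.2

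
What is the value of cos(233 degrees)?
cos(233 degrees) = -0.6018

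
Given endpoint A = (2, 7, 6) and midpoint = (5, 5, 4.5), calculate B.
B = (2×5 - 2, 2×5 - 7, 2×4.5 - 6) = (8, 3, 3)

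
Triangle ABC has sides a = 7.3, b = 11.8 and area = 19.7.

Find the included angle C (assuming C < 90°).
Area = ½ab·sin(C)  →  sin(C) = 2·Area/(ab)
sin(C) = 2·19.7/(7.3·11.8) = 0.457395
C = arcsin(0.457395) = 27.22°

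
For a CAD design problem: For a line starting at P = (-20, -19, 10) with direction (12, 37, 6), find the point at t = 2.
P(2) = (-20 + 12(2), -19 + 37(2), 10 + 6(2)) = (4, 55, 22)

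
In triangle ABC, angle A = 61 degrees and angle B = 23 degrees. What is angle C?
Sum of angles in a triangle = 180 degrees
Third angle = 180 - 61 - 23
Third angle = 96 degrees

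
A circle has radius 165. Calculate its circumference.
Circumference = 2 * pi * r
Circumference = 2 * pi * 165
Circumference = 1036.73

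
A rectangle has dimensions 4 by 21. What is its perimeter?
Perimeter = 2 * (length + width)
Perimeter = 2 * (4 + 21)
Perimeter = 2 * 25
Perimeter = 50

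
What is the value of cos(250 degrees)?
cos(250 degrees) = -0.342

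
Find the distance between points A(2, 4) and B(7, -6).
Using the distance formula: d = sqrt((x₂-x₁)² + (y₂-y₁)²)
dx = 7 - 2 = 5
dy = (-6) - 4 = -10
d = sqrt(5² + (-10)²) = sqrt(25 + 100) = sqrt(125) = 11.18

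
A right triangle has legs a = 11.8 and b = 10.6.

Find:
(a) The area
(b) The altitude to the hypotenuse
(a) Area = ½ab = ½·11.8·10.6 = 62.54
(b) Hypotenuse c = √(11.8² + 10.6²) = √251.6 = 15.8619
    Area = ½·c·h_c  →  h_c = 2·Area/c = 2·62.54/15.8619 = 7.886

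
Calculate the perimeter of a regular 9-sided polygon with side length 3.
Perimeter = number of sides * side length
Perimeter = 9 * 3
Perimeter = 27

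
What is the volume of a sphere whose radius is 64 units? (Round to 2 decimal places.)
Volume = (4/3) * pi * r³
Volume = (4/3) * pi * 64³
Volume = (4/3) * pi * 262144
Volume = 1098066.22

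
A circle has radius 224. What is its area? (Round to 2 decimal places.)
Area = pi * r²
Area = pi * 224²
Area = pi * 50176
Area = 157632.55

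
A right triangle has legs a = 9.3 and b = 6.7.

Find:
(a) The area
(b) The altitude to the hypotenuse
(a) Area = ½ab = ½·9.3·6.7 = 31.155
(b) Hypotenuse c = √(9.3² + 6.7²) = √131.38 = 11.4621
    Area = ½·c·h_c  →  h_c = 2·Area/c = 2·31.155/11.4621 = 5.436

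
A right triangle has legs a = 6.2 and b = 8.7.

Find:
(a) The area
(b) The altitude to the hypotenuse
(a) Area = ½ab = ½·6.2·8.7 = 26.97
(b) Hypotenuse c = √(6.2² + 8.7²) = √114.13 = 10.6832
    Area = ½·c·h_c  →  h_c = 2·Area/c = 2·26.97/10.6832 = 5.049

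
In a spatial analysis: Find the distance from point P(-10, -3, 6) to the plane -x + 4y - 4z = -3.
d = |(-1)(-10) + 4(-3) + (-4)(6) - (-3)| / √((-1)² + 4² + (-4)²) = 23/√33 = 4.004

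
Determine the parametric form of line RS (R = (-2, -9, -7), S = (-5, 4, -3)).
Direction vector d = S - R = (-3, 13, 4)
x = -2 - 3t, y = -9 + 13t, z = -7 + 4t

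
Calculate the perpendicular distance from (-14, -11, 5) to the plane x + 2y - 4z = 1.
d = |1(-14) + 2(-11) + (-4)(5) - (1)| / √(1² + 2² + (-4)²) = 57/√21 = 12.44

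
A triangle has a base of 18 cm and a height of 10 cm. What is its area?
Area = (1/2) * base * height
Area = (1/2) * 18 * 10
Area = 90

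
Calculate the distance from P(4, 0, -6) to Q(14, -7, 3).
d = √[(10)² + (-7)² + (9)²] = √230 = 15.17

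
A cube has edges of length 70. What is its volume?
Volume = s³
Volume = 70³
Volume = 343000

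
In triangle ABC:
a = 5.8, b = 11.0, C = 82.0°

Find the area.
Using A = ½ab·sin(C):
A = ½·5.8·11.0·sin(82.0°) = ½·63.8·0.990268 = 31.59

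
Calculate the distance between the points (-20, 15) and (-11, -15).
Using the distance formula: d = sqrt((x₂-x₁)² + (y₂-y₁)²)
dx = (-11) - (-20) = 9
dy = (-15) - 15 = -30
d = sqrt(9² + (-30)²) = sqrt(81 + 900) = sqrt(981) = 31.32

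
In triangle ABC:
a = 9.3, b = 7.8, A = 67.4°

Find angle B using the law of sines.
sin(B)/b = sin(A)/a
sin(B) = b·sin(A)/a = 7.8·sin(67.4°)/9.3 = 0.774305
B = arcsin(0.774305) = 50.74°  (b ≤ a, so B ≤ A and the acute solution is unique)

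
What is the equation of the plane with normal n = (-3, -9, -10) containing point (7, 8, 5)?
d = n·P = (-3)(7) + (-9)(8) + (-10)(5) = -143
Plane: -3x - 9y - 10z = -143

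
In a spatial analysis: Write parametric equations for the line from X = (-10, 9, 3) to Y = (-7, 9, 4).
Direction vector d = Y - X = (3, 0, 1)
x = -10 + 3t, y = 9, z = 3 + t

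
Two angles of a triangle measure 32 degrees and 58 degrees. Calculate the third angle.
Sum of angles in a triangle = 180 degrees
Third angle = 180 - 32 - 58
Third angle = 90 degrees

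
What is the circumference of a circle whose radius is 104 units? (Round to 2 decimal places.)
Circumference = 2 * pi * r
Circumference = 2 * pi * 104
Circumference = 653.45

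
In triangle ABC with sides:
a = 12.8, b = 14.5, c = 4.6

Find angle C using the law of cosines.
cos(C) = (a² + b² - c²)/(2ab)
cos(C) = (12.8² + 14.5² - 4.6²)/(2·12.8·14.5) = 352.93/371.2 = 0.950781
C = arccos(0.950781) = 18.05°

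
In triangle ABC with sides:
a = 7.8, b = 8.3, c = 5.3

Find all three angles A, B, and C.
By the law of cosines:
cos(A) = (b² + c² - a²)/(2bc) = 0.410775  →  A = 65.75°
cos(B) = (a² + c² - b²)/(2ac) = 0.242380  →  B = 75.97°
cos(C) = (a² + b² - c²)/(2ab) = 0.784986  →  C = 38.28°
Check: A + B + C = 180.0° ✓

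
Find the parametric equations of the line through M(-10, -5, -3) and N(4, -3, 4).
Direction vector d = N - M = (14, 2, 7)
x = -10 + 14t, y = -5 + 2t, z = -3 + 7t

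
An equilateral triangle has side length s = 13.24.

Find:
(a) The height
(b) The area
(a) Height h = s·√3/2 = 13.24·√3/2 = 11.47
(b) Area = (√3/4)·s² = (√3/4)·13.24² = (√3/4)·175.298 = 75.91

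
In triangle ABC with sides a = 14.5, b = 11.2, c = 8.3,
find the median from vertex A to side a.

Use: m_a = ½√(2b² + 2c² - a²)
m_a = ½√(2·11.2² + 2·8.3² - 14.5²)
m_a = ½√(250.88 + 137.78 - 210.25) = ½√178.41 = 6.679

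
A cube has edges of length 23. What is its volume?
Volume = s³
Volume = 23³
Volume = 12167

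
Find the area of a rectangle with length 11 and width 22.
Area = length * width
Area = 11 * 22
Area = 242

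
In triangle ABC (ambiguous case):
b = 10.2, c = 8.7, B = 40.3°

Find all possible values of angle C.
sin(C)/c = sin(B)/b  →  sin(C) = c·sin(B)/b = 8.7·sin(40.3°)/10.2 = 0.551674
C₁ = arcsin(0.551674) = 33.48°,  C₂ = 180° - C₁ = 146.52°
Check C₂: A = 180° - 40.3° - 146.52° = -6.82° ≤ 0, rejected
C = 33.48° (one solution)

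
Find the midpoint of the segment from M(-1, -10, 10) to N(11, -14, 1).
Midpoint = ((-1+11)/2, (-10-14)/2, (10+1)/2) = (5, -12, 5.5)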